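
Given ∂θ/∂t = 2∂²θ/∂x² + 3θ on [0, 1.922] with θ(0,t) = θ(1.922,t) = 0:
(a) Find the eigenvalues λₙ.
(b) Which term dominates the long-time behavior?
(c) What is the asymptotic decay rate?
Eigenvalues: λₙ = 2n²π²/1.922² - 3.
First three modes:
  n=1: λ₁ = 2π²/1.922² - 3 ≈ 2.343
  n=2: λ₂ = 8π²/1.922² - 3 ≈ 18.374
  n=3: λ₃ = 18π²/1.922² - 3 ≈ 45.091
Since 2π²/1.922² ≈ 5.343 > 3, all λₙ > 0.
The n=1 mode decays slowest → dominates as t → ∞.
Asymptotic: θ ~ c₁ sin(πx/1.922) e^{-λ₁t} with decay rate λ₁ ≈ 2.343.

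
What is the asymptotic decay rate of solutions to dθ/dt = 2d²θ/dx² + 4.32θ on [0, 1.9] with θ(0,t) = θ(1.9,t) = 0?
Eigenvalues: λₙ = 2n²π²/1.9² - 4.32.
First three modes:
  n=1: λ₁ = 2π²/1.9² - 4.32 ≈ 1.148
  n=2: λ₂ = 8π²/1.9² - 4.32 ≈ 17.552
  n=3: λ₃ = 18π²/1.9² - 4.32 ≈ 44.891
Since 2π²/1.9² ≈ 5.468 > 4.32, all λₙ > 0.
The n=1 mode decays slowest → dominates as t → ∞.
Asymptotic: θ ~ c₁ sin(πx/1.9) e^{-λ₁t} with decay rate λ₁ ≈ 1.148.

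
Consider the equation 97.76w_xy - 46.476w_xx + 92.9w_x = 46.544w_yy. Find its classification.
Rewriting in standard form: -46.476w_xx + 97.76w_xy - 46.544w_yy + 92.9w_x = 0. Hyperbolic. (A = -46.476, B = 97.76, C = -46.544 gives B² - 4AC = 904.301824.)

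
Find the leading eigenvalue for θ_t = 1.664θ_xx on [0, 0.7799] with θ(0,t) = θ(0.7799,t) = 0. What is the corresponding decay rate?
Eigenvalues: λₙ = 1.664n²π²/0.7799².
First three modes:
  n=1: λ₁ = 1.664π²/0.7799² ≈ 27.001
  n=2: λ₂ = 6.656π²/0.7799² ≈ 108.003 (4× faster decay)
  n=3: λ₃ = 14.976π²/0.7799² ≈ 243.006 (9× faster decay)
As t → ∞, higher modes decay exponentially faster. The n=1 mode dominates: θ ~ c₁ sin(πx/0.7799) e^{-λ₁t}.
Decay rate: λ₁ = 1.664π²/0.7799² ≈ 27.001.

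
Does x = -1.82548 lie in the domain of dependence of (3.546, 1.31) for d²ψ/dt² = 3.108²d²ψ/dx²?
No. The domain of dependence is [-0.52548, 7.61748], and -1.82548 is outside this interval.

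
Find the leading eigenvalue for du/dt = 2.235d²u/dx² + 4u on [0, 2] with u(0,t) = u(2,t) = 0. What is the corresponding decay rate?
Eigenvalues: λₙ = 2.235n²π²/2² - 4.
First three modes:
  n=1: λ₁ = 2.235π²/2² - 4 ≈ 1.515
  n=2: λ₂ = 8.94π²/2² - 4 ≈ 18.059
  n=3: λ₃ = 20.115π²/2² - 4 ≈ 45.632
Since 2.235π²/2² ≈ 5.515 > 4, all λₙ > 0.
The n=1 mode decays slowest → dominates as t → ∞.
Asymptotic: u ~ c₁ sin(πx/2) e^{-λ₁t} with decay rate λ₁ ≈ 1.515.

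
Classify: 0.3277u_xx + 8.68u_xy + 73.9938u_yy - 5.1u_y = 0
Elliptic (discriminant = -21.64867304).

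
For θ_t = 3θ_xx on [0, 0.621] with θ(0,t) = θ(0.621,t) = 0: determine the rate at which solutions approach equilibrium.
Eigenvalues: λₙ = 3n²π²/0.621².
First three modes:
  n=1: λ₁ = 3π²/0.621² ≈ 76.778
  n=2: λ₂ = 12π²/0.621² ≈ 307.113 (4× faster decay)
  n=3: λ₃ = 27π²/0.621² ≈ 691.004 (9× faster decay)
As t → ∞, higher modes decay exponentially faster. The n=1 mode dominates: θ ~ c₁ sin(πx/0.621) e^{-λ₁t}.
Decay rate: λ₁ = 3π²/0.621² ≈ 76.778.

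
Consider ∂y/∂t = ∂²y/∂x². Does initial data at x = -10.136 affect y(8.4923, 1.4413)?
Yes, for any finite x. The heat equation has infinite propagation speed, so all initial data affects all points at any t > 0.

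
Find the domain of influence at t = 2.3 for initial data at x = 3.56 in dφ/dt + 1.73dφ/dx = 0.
At x = 7.539. The characteristic carries data from (3.56, 0) to (7.539, 2.3).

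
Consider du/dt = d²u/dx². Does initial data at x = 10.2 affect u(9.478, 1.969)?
Yes, for any finite x. The heat equation has infinite propagation speed, so all initial data affects all points at any t > 0.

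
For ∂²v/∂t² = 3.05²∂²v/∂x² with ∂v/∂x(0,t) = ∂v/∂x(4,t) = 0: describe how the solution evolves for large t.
v oscillates about a mean that drifts linearly in t (generically unbounded; no decay). There is no damping, so the nonconstant modes persist as standing waves (energy conserved, no decay). But with Neumann conditions at both ends the constant mode has eigenvalue 0: the spatial mean M(t) of v satisfies M'' = 0, so M(t) = M(0) + M'(0)·t. Unless the initial velocity has zero mean (∫v_t(x,0)dx = 0), the solution grows linearly in t (unbounded, though not exponentially); if it does have zero mean, the solution stays bounded and simply oscillates.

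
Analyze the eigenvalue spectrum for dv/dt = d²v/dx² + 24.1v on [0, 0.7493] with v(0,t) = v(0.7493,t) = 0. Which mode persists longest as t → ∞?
Eigenvalues: λₙ = n²π²/0.7493² - 24.1.
First three modes:
  n=1: λ₁ = π²/0.7493² - 24.1 ≈ -6.521
  n=2: λ₂ = 4π²/0.7493² - 24.1 ≈ 46.215
  n=3: λ₃ = 9π²/0.7493² - 24.1 ≈ 134.109
Since π²/0.7493² ≈ 17.579 < 24.1, λ₁ < 0.
The n=1 mode grows fastest (−λₙ is largest for n=1) → dominates.
Asymptotic: v ~ c₁ sin(πx/0.7493) e^{6.521t} (exponential growth at rate −λ₁ ≈ 6.521).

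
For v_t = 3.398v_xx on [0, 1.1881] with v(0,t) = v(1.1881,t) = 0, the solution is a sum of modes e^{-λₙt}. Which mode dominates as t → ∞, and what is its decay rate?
Eigenvalues: λₙ = 3.398n²π²/1.1881².
First three modes:
  n=1: λ₁ = 3.398π²/1.1881² ≈ 23.758
  n=2: λ₂ = 13.592π²/1.1881² ≈ 95.034 (4× faster decay)
  n=3: λ₃ = 30.582π²/1.1881² ≈ 213.826 (9× faster decay)
As t → ∞, higher modes decay exponentially faster. The n=1 mode dominates: v ~ c₁ sin(πx/1.1881) e^{-λ₁t}.
Decay rate: λ₁ = 3.398π²/1.1881² ≈ 23.758.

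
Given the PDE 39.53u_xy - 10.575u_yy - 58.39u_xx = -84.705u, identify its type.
Rewriting in standard form: -58.39u_xx + 39.53u_xy - 10.575u_yy + 84.705u = 0. The second-order coefficients are A = -58.39, B = 39.53, C = -10.575. Since B² - 4AC = -907.2761 < 0, this is an elliptic PDE.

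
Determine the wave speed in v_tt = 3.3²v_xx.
Speed = 3.3. Information travels along characteristics x = x₀ ± 3.3t.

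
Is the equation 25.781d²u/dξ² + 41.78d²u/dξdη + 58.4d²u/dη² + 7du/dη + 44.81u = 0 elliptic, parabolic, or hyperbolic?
Computing B² - 4AC with A = 25.781, B = 41.78, C = 58.4: discriminant = -4276.8732 (negative). Answer: elliptic.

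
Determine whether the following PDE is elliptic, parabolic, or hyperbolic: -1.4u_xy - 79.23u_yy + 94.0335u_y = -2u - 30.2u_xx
Rewriting in standard form: 30.2u_xx - 1.4u_xy - 79.23u_yy + 94.0335u_y + 2u = 0. Coefficients: A = 30.2, B = -1.4, C = -79.23. B² - 4AC = 9572.944, which is positive, so the equation is hyperbolic.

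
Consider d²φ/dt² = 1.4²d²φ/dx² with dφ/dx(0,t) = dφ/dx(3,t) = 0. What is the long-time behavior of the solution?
As t → ∞, φ oscillates about a mean that drifts linearly in t (generically unbounded; no decay). There is no damping, so the nonconstant modes persist as standing waves (energy conserved, no decay). But with Neumann conditions at both ends the constant mode has eigenvalue 0: the spatial mean M(t) of φ satisfies M'' = 0, so M(t) = M(0) + M'(0)·t. Unless the initial velocity has zero mean (∫φ_t(x,0)dx = 0), the solution grows linearly in t (unbounded, though not exponentially); if it does have zero mean, the solution stays bounded and simply oscillates.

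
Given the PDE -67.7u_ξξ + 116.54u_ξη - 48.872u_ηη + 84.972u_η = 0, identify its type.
The second-order coefficients are A = -67.7, B = 116.54, C = -48.872. Since B² - 4AC = 347.034 > 0, this is a hyperbolic PDE.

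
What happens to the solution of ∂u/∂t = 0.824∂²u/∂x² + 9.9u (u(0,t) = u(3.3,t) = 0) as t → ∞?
u grows unboundedly. Reaction dominates diffusion (r=9.9 > κπ²/L²≈0.75); solution grows exponentially.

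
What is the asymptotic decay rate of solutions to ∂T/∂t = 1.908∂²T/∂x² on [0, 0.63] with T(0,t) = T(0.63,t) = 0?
Eigenvalues: λₙ = 1.908n²π²/0.63².
First three modes:
  n=1: λ₁ = 1.908π²/0.63² ≈ 47.446
  n=2: λ₂ = 7.632π²/0.63² ≈ 189.783 (4× faster decay)
  n=3: λ₃ = 17.172π²/0.63² ≈ 427.011 (9× faster decay)
As t → ∞, higher modes decay exponentially faster. The n=1 mode dominates: T ~ c₁ sin(πx/0.63) e^{-λ₁t}.
Decay rate: λ₁ = 1.908π²/0.63² ≈ 47.446.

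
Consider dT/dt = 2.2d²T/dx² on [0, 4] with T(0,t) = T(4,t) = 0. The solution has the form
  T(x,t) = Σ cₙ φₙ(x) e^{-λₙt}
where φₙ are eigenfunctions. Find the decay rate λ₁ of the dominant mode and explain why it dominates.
Eigenvalues: λₙ = 2.2n²π²/4².
First three modes:
  n=1: λ₁ = 2.2π²/4² ≈ 1.357
  n=2: λ₂ = 8.8π²/4² ≈ 5.428 (4× faster decay)
  n=3: λ₃ = 19.8π²/4² ≈ 12.214 (9× faster decay)
As t → ∞, higher modes decay exponentially faster. The n=1 mode dominates: T ~ c₁ sin(πx/4) e^{-λ₁t}.
Decay rate: λ₁ = 2.2π²/4² ≈ 1.357.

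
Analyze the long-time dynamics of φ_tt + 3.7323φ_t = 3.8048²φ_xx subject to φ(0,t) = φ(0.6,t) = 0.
Long-time behavior: φ → 0. Damping (γ=3.7323) dissipates energy; oscillations decay exponentially.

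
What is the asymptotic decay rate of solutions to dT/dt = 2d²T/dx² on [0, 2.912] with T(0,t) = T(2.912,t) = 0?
Eigenvalues: λₙ = 2n²π²/2.912².
First three modes:
  n=1: λ₁ = 2π²/2.912² ≈ 2.328
  n=2: λ₂ = 8π²/2.912² ≈ 9.311 (4× faster decay)
  n=3: λ₃ = 18π²/2.912² ≈ 20.95 (9× faster decay)
As t → ∞, higher modes decay exponentially faster. The n=1 mode dominates: T ~ c₁ sin(πx/2.912) e^{-λ₁t}.
Decay rate: λ₁ = 2π²/2.912² ≈ 2.328.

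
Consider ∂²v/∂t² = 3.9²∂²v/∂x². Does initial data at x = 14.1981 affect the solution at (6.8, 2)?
Yes. The domain of dependence is [-1, 14.6], and 14.1981 ∈ [-1, 14.6].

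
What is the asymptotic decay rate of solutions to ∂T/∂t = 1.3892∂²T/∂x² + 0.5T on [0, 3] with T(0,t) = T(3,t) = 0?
Eigenvalues: λₙ = 1.3892n²π²/3² - 0.5.
First three modes:
  n=1: λ₁ = 1.3892π²/3² - 0.5 ≈ 1.023
  n=2: λ₂ = 5.5568π²/3² - 0.5 ≈ 5.594
  n=3: λ₃ = 12.5028π²/3² - 0.5 ≈ 13.211
Since 1.3892π²/3² ≈ 1.523 > 0.5, all λₙ > 0.
The n=1 mode decays slowest → dominates as t → ∞.
Asymptotic: T ~ c₁ sin(πx/3) e^{-λ₁t} with decay rate λ₁ ≈ 1.023.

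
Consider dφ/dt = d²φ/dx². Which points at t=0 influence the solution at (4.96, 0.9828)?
The entire real line. The heat equation has infinite propagation speed: any initial disturbance instantly affects all points (though exponentially small far away).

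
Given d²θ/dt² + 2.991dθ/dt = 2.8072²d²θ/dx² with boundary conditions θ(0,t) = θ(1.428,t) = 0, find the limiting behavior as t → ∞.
θ → 0. Damping (γ=2.991) dissipates energy; oscillations decay exponentially.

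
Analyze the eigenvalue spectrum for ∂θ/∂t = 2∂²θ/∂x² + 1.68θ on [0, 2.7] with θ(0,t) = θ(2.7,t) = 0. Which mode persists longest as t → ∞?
Eigenvalues: λₙ = 2n²π²/2.7² - 1.68.
First three modes:
  n=1: λ₁ = 2π²/2.7² - 1.68 ≈ 1.028
  n=2: λ₂ = 8π²/2.7² - 1.68 ≈ 9.151
  n=3: λ₃ = 18π²/2.7² - 1.68 ≈ 22.689
Since 2π²/2.7² ≈ 2.708 > 1.68, all λₙ > 0.
The n=1 mode decays slowest → dominates as t → ∞.
Asymptotic: θ ~ c₁ sin(πx/2.7) e^{-λ₁t} with decay rate λ₁ ≈ 1.028.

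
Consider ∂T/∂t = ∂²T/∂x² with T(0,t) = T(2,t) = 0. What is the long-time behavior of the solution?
As t → ∞, T → 0. Heat diffuses out through both boundaries.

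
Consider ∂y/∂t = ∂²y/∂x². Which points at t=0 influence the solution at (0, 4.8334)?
The entire real line. The heat equation has infinite propagation speed: any initial disturbance instantly affects all points (though exponentially small far away).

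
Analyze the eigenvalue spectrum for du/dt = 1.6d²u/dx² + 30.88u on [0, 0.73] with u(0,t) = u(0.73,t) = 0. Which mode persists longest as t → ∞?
Eigenvalues: λₙ = 1.6n²π²/0.73² - 30.88.
First three modes:
  n=1: λ₁ = 1.6π²/0.73² - 30.88 ≈ -1.247
  n=2: λ₂ = 6.4π²/0.73² - 30.88 ≈ 87.652
  n=3: λ₃ = 14.4π²/0.73² - 30.88 ≈ 235.816
Since 1.6π²/0.73² ≈ 29.633 < 30.88, λ₁ < 0.
The n=1 mode grows fastest (−λₙ is largest for n=1) → dominates.
Asymptotic: u ~ c₁ sin(πx/0.73) e^{1.247t} (exponential growth at rate −λ₁ ≈ 1.247).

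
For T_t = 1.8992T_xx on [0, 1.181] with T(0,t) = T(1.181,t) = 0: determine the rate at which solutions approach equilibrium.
Eigenvalues: λₙ = 1.8992n²π²/1.181².
First three modes:
  n=1: λ₁ = 1.8992π²/1.181² ≈ 13.439
  n=2: λ₂ = 7.5968π²/1.181² ≈ 53.756 (4× faster decay)
  n=3: λ₃ = 17.0928π²/1.181² ≈ 120.952 (9× faster decay)
As t → ∞, higher modes decay exponentially faster. The n=1 mode dominates: T ~ c₁ sin(πx/1.181) e^{-λ₁t}.
Decay rate: λ₁ = 1.8992π²/1.181² ≈ 13.439.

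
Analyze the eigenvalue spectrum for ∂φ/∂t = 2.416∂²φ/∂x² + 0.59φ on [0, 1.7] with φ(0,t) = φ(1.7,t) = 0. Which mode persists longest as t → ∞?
Eigenvalues: λₙ = 2.416n²π²/1.7² - 0.59.
First three modes:
  n=1: λ₁ = 2.416π²/1.7² - 0.59 ≈ 7.661
  n=2: λ₂ = 9.664π²/1.7² - 0.59 ≈ 32.413
  n=3: λ₃ = 21.744π²/1.7² - 0.59 ≈ 73.668
Since 2.416π²/1.7² ≈ 8.251 > 0.59, all λₙ > 0.
The n=1 mode decays slowest → dominates as t → ∞.
Asymptotic: φ ~ c₁ sin(πx/1.7) e^{-λ₁t} with decay rate λ₁ ≈ 7.661.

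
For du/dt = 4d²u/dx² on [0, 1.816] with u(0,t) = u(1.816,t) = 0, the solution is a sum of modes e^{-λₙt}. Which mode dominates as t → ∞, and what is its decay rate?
Eigenvalues: λₙ = 4n²π²/1.816².
First three modes:
  n=1: λ₁ = 4π²/1.816² ≈ 11.971
  n=2: λ₂ = 16π²/1.816² ≈ 47.884 (4× faster decay)
  n=3: λ₃ = 36π²/1.816² ≈ 107.738 (9× faster decay)
As t → ∞, higher modes decay exponentially faster. The n=1 mode dominates: u ~ c₁ sin(πx/1.816) e^{-λ₁t}.
Decay rate: λ₁ = 4π²/1.816² ≈ 11.971.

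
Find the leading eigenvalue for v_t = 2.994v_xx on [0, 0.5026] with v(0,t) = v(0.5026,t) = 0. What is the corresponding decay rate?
Eigenvalues: λₙ = 2.994n²π²/0.5026².
First three modes:
  n=1: λ₁ = 2.994π²/0.5026² ≈ 116.979
  n=2: λ₂ = 11.976π²/0.5026² ≈ 467.915 (4× faster decay)
  n=3: λ₃ = 26.946π²/0.5026² ≈ 1052.808 (9× faster decay)
As t → ∞, higher modes decay exponentially faster. The n=1 mode dominates: v ~ c₁ sin(πx/0.5026) e^{-λ₁t}.
Decay rate: λ₁ = 2.994π²/0.5026² ≈ 116.979.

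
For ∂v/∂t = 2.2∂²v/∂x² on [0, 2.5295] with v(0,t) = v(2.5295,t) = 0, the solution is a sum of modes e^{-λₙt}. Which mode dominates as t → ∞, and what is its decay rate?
Eigenvalues: λₙ = 2.2n²π²/2.5295².
First three modes:
  n=1: λ₁ = 2.2π²/2.5295² ≈ 3.394
  n=2: λ₂ = 8.8π²/2.5295² ≈ 13.574 (4× faster decay)
  n=3: λ₃ = 19.8π²/2.5295² ≈ 30.542 (9× faster decay)
As t → ∞, higher modes decay exponentially faster. The n=1 mode dominates: v ~ c₁ sin(πx/2.5295) e^{-λ₁t}.
Decay rate: λ₁ = 2.2π²/2.5295² ≈ 3.394.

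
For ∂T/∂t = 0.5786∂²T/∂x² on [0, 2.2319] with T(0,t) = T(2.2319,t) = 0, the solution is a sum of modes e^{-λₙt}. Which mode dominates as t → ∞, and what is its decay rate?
Eigenvalues: λₙ = 0.5786n²π²/2.2319².
First three modes:
  n=1: λ₁ = 0.5786π²/2.2319² ≈ 1.146
  n=2: λ₂ = 2.3144π²/2.2319² ≈ 4.586 (4× faster decay)
  n=3: λ₃ = 5.2074π²/2.2319² ≈ 10.317 (9× faster decay)
As t → ∞, higher modes decay exponentially faster. The n=1 mode dominates: T ~ c₁ sin(πx/2.2319) e^{-λ₁t}.
Decay rate: λ₁ = 0.5786π²/2.2319² ≈ 1.146.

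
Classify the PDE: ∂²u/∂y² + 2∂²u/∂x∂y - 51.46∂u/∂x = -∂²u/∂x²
Rewriting in standard form: ∂²u/∂x² + 2∂²u/∂x∂y + ∂²u/∂y² - 51.46∂u/∂x = 0. A = 1, B = 2, C = 1. Discriminant B² - 4AC = 0. Since 0 = 0, parabolic.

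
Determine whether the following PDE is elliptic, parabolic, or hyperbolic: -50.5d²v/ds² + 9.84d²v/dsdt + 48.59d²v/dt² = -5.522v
Rewriting in standard form: -50.5d²v/ds² + 9.84d²v/dsdt + 48.59d²v/dt² + 5.522v = 0. Coefficients: A = -50.5, B = 9.84, C = 48.59. B² - 4AC = 9912.0056, which is positive, so the equation is hyperbolic.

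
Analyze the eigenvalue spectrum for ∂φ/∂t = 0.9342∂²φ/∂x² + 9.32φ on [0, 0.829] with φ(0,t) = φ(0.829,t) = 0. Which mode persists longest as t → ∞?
Eigenvalues: λₙ = 0.9342n²π²/0.829² - 9.32.
First three modes:
  n=1: λ₁ = 0.9342π²/0.829² - 9.32 ≈ 4.096
  n=2: λ₂ = 3.7368π²/0.829² - 9.32 ≈ 44.345
  n=3: λ₃ = 8.4078π²/0.829² - 9.32 ≈ 111.426
Since 0.9342π²/0.829² ≈ 13.416 > 9.32, all λₙ > 0.
The n=1 mode decays slowest → dominates as t → ∞.
Asymptotic: φ ~ c₁ sin(πx/0.829) e^{-λ₁t} with decay rate λ₁ ≈ 4.096.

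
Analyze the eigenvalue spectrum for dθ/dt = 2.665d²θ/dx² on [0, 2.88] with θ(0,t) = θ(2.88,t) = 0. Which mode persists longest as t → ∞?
Eigenvalues: λₙ = 2.665n²π²/2.88².
First three modes:
  n=1: λ₁ = 2.665π²/2.88² ≈ 3.171
  n=2: λ₂ = 10.66π²/2.88² ≈ 12.684 (4× faster decay)
  n=3: λ₃ = 23.985π²/2.88² ≈ 28.54 (9× faster decay)
As t → ∞, higher modes decay exponentially faster. The n=1 mode dominates: θ ~ c₁ sin(πx/2.88) e^{-λ₁t}.
Decay rate: λ₁ = 2.665π²/2.88² ≈ 3.171.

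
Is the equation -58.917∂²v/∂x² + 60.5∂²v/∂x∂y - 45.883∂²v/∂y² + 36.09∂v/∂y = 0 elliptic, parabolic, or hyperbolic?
Computing B² - 4AC with A = -58.917, B = 60.5, C = -45.883: discriminant = -7152.904844 (negative). Answer: elliptic.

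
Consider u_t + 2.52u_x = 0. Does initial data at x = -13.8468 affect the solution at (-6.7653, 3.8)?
No. Only data at x = -16.3413 affects (-6.7653, 3.8). Advection has one-way propagation along characteristics.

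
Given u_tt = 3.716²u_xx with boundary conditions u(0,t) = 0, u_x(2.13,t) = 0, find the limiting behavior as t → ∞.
u oscillates (no decay). Energy is conserved; the solution oscillates indefinitely as standing waves.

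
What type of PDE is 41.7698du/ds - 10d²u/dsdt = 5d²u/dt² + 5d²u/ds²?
Rewriting in standard form: -5d²u/ds² - 10d²u/dsdt - 5d²u/dt² + 41.7698du/ds = 0. With A = -5, B = -10, C = -5, the discriminant is 0. This is a parabolic PDE.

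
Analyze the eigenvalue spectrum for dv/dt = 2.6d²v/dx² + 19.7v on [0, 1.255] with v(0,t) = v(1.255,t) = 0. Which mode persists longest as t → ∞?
Eigenvalues: λₙ = 2.6n²π²/1.255² - 19.7.
First three modes:
  n=1: λ₁ = 2.6π²/1.255² - 19.7 ≈ -3.408
  n=2: λ₂ = 10.4π²/1.255² - 19.7 ≈ 45.47
  n=3: λ₃ = 23.4π²/1.255² - 19.7 ≈ 126.932
Since 2.6π²/1.255² ≈ 16.292 < 19.7, λ₁ < 0.
The n=1 mode grows fastest (−λₙ is largest for n=1) → dominates.
Asymptotic: v ~ c₁ sin(πx/1.255) e^{3.408t} (exponential growth at rate −λ₁ ≈ 3.408).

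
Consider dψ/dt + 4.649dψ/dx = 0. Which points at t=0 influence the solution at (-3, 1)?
A single point: x = -7.649. The characteristic through (-3, 1) is x - 4.649t = const, so x = -3 - 4.649·1 = -7.649.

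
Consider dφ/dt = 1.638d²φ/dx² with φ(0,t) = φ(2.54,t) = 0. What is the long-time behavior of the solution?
As t → ∞, φ → 0. Heat diffuses out through both boundaries.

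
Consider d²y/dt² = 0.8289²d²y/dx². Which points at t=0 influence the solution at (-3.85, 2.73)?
Domain of dependence: [-6.112897, -1.587103]. Signals travel at speed 0.8289, so data within |x - -3.85| ≤ 0.8289·2.73 = 2.262897 can reach the point.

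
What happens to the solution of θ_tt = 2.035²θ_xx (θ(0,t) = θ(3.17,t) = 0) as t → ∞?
θ oscillates (no decay). Energy is conserved; the solution oscillates indefinitely as standing waves.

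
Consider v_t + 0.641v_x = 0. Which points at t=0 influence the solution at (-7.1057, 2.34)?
A single point: x = -8.60564. The characteristic through (-7.1057, 2.34) is x - 0.641t = const, so x = -7.1057 - 0.641·2.34 = -8.60564.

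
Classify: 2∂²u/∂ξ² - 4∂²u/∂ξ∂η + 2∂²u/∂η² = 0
Parabolic (discriminant = 0).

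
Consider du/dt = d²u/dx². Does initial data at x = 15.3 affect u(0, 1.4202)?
Yes, for any finite x. The heat equation has infinite propagation speed, so all initial data affects all points at any t > 0.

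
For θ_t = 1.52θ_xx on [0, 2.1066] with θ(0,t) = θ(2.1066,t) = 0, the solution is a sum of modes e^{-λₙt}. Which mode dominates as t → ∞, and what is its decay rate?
Eigenvalues: λₙ = 1.52n²π²/2.1066².
First three modes:
  n=1: λ₁ = 1.52π²/2.1066² ≈ 3.38
  n=2: λ₂ = 6.08π²/2.1066² ≈ 13.522 (4× faster decay)
  n=3: λ₃ = 13.68π²/2.1066² ≈ 30.424 (9× faster decay)
As t → ∞, higher modes decay exponentially faster. The n=1 mode dominates: θ ~ c₁ sin(πx/2.1066) e^{-λ₁t}.
Decay rate: λ₁ = 1.52π²/2.1066² ≈ 3.38.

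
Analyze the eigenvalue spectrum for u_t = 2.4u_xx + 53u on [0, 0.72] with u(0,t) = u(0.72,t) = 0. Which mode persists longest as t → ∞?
Eigenvalues: λₙ = 2.4n²π²/0.72² - 53.
First three modes:
  n=1: λ₁ = 2.4π²/0.72² - 53 ≈ -7.307
  n=2: λ₂ = 9.6π²/0.72² - 53 ≈ 129.77
  n=3: λ₃ = 21.6π²/0.72² - 53 ≈ 358.234
Since 2.4π²/0.72² ≈ 45.693 < 53, λ₁ < 0.
The n=1 mode grows fastest (−λₙ is largest for n=1) → dominates.
Asymptotic: u ~ c₁ sin(πx/0.72) e^{7.307t} (exponential growth at rate −λ₁ ≈ 7.307).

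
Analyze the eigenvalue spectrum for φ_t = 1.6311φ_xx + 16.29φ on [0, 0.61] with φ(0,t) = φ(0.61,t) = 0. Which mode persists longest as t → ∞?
Eigenvalues: λₙ = 1.6311n²π²/0.61² - 16.29.
First three modes:
  n=1: λ₁ = 1.6311π²/0.61² - 16.29 ≈ 26.973
  n=2: λ₂ = 6.5244π²/0.61² - 16.29 ≈ 156.764
  n=3: λ₃ = 14.6799π²/0.61² - 16.29 ≈ 373.081
Since 1.6311π²/0.61² ≈ 43.263 > 16.29, all λₙ > 0.
The n=1 mode decays slowest → dominates as t → ∞.
Asymptotic: φ ~ c₁ sin(πx/0.61) e^{-λ₁t} with decay rate λ₁ ≈ 26.973.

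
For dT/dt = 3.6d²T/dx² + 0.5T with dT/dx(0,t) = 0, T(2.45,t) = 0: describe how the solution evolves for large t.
T → 0. Diffusion dominates reaction (r=0.5 < κπ²/(4L²)≈1.48); solution decays.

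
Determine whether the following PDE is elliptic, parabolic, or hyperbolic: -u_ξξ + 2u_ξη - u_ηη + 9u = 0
Coefficients: A = -1, B = 2, C = -1. B² - 4AC = 0, which is zero, so the equation is parabolic.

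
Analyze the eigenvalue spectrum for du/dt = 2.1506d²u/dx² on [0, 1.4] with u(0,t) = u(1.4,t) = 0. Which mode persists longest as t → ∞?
Eigenvalues: λₙ = 2.1506n²π²/1.4².
First three modes:
  n=1: λ₁ = 2.1506π²/1.4² ≈ 10.829
  n=2: λ₂ = 8.6024π²/1.4² ≈ 43.317 (4× faster decay)
  n=3: λ₃ = 19.3554π²/1.4² ≈ 97.464 (9× faster decay)
As t → ∞, higher modes decay exponentially faster. The n=1 mode dominates: u ~ c₁ sin(πx/1.4) e^{-λ₁t}.
Decay rate: λ₁ = 2.1506π²/1.4² ≈ 10.829.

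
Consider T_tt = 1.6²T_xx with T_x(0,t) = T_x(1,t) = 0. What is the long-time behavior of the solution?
As t → ∞, T oscillates about a mean that drifts linearly in t (generically unbounded; no decay). There is no damping, so the nonconstant modes persist as standing waves (energy conserved, no decay). But with Neumann conditions at both ends the constant mode has eigenvalue 0: the spatial mean M(t) of T satisfies M'' = 0, so M(t) = M(0) + M'(0)·t. Unless the initial velocity has zero mean (∫T_t(x,0)dx = 0), the solution grows linearly in t (unbounded, though not exponentially); if it does have zero mean, the solution stays bounded and simply oscillates.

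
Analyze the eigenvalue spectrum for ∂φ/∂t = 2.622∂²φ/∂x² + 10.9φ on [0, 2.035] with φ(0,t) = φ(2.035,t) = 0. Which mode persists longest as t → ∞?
Eigenvalues: λₙ = 2.622n²π²/2.035² - 10.9.
First three modes:
  n=1: λ₁ = 2.622π²/2.035² - 10.9 ≈ -4.651
  n=2: λ₂ = 10.488π²/2.035² - 10.9 ≈ 14.096
  n=3: λ₃ = 23.598π²/2.035² - 10.9 ≈ 45.34
Since 2.622π²/2.035² ≈ 6.249 < 10.9, λ₁ < 0.
The n=1 mode grows fastest (−λₙ is largest for n=1) → dominates.
Asymptotic: φ ~ c₁ sin(πx/2.035) e^{4.651t} (exponential growth at rate −λ₁ ≈ 4.651).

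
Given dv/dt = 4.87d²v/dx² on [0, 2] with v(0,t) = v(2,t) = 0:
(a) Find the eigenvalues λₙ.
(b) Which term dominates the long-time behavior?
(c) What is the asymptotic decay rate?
Eigenvalues: λₙ = 4.87n²π²/2².
First three modes:
  n=1: λ₁ = 4.87π²/2² ≈ 12.016
  n=2: λ₂ = 19.48π²/2² ≈ 48.065 (4× faster decay)
  n=3: λ₃ = 43.83π²/2² ≈ 108.146 (9× faster decay)
As t → ∞, higher modes decay exponentially faster. The n=1 mode dominates: v ~ c₁ sin(πx/2) e^{-λ₁t}.
Decay rate: λ₁ = 4.87π²/2² ≈ 12.016.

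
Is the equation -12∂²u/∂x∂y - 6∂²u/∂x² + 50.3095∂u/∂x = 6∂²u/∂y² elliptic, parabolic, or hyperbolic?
Rewriting in standard form: -6∂²u/∂x² - 12∂²u/∂x∂y - 6∂²u/∂y² + 50.3095∂u/∂x = 0. Computing B² - 4AC with A = -6, B = -12, C = -6: discriminant = 0 (zero). Answer: parabolic.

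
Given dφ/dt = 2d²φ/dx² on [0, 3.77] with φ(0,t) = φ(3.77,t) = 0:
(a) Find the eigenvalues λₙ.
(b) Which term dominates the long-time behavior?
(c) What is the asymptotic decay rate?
Eigenvalues: λₙ = 2n²π²/3.77².
First three modes:
  n=1: λ₁ = 2π²/3.77² ≈ 1.389
  n=2: λ₂ = 8π²/3.77² ≈ 5.555 (4× faster decay)
  n=3: λ₃ = 18π²/3.77² ≈ 12.499 (9× faster decay)
As t → ∞, higher modes decay exponentially faster. The n=1 mode dominates: φ ~ c₁ sin(πx/3.77) e^{-λ₁t}.
Decay rate: λ₁ = 2π²/3.77² ≈ 1.389.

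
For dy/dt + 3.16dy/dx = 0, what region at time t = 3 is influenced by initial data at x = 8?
At x = 17.48. The characteristic carries data from (8, 0) to (17.48, 3).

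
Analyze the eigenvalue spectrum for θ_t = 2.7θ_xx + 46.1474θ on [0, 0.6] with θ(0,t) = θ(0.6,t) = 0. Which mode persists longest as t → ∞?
Eigenvalues: λₙ = 2.7n²π²/0.6² - 46.1474.
First three modes:
  n=1: λ₁ = 2.7π²/0.6² - 46.1474 ≈ 27.875
  n=2: λ₂ = 10.8π²/0.6² - 46.1474 ≈ 249.941
  n=3: λ₃ = 24.3π²/0.6² - 46.1474 ≈ 620.051
Since 2.7π²/0.6² ≈ 74.022 > 46.1474, all λₙ > 0.
The n=1 mode decays slowest → dominates as t → ∞.
Asymptotic: θ ~ c₁ sin(πx/0.6) e^{-λ₁t} with decay rate λ₁ ≈ 27.875.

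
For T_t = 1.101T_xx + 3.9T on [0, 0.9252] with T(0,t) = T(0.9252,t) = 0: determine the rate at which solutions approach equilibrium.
Eigenvalues: λₙ = 1.101n²π²/0.9252² - 3.9.
First three modes:
  n=1: λ₁ = 1.101π²/0.9252² - 3.9 ≈ 8.795
  n=2: λ₂ = 4.404π²/0.9252² - 3.9 ≈ 46.878
  n=3: λ₃ = 9.909π²/0.9252² - 3.9 ≈ 110.351
Since 1.101π²/0.9252² ≈ 12.695 > 3.9, all λₙ > 0.
The n=1 mode decays slowest → dominates as t → ∞.
Asymptotic: T ~ c₁ sin(πx/0.9252) e^{-λ₁t} with decay rate λ₁ ≈ 8.795.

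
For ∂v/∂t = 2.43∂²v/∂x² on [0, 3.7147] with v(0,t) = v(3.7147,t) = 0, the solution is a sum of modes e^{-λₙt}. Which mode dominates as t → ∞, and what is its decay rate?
Eigenvalues: λₙ = 2.43n²π²/3.7147².
First three modes:
  n=1: λ₁ = 2.43π²/3.7147² ≈ 1.738
  n=2: λ₂ = 9.72π²/3.7147² ≈ 6.952 (4× faster decay)
  n=3: λ₃ = 21.87π²/3.7147² ≈ 15.642 (9× faster decay)
As t → ∞, higher modes decay exponentially faster. The n=1 mode dominates: v ~ c₁ sin(πx/3.7147) e^{-λ₁t}.
Decay rate: λ₁ = 2.43π²/3.7147² ≈ 1.738.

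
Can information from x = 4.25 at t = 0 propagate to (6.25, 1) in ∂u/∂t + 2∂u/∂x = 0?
Yes. The characteristic through (6.25, 1) passes through x = 4.25.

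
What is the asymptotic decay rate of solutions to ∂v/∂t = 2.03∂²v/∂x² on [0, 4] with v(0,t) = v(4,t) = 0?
Eigenvalues: λₙ = 2.03n²π²/4².
First three modes:
  n=1: λ₁ = 2.03π²/4² ≈ 1.252
  n=2: λ₂ = 8.12π²/4² ≈ 5.009 (4× faster decay)
  n=3: λ₃ = 18.27π²/4² ≈ 11.27 (9× faster decay)
As t → ∞, higher modes decay exponentially faster. The n=1 mode dominates: v ~ c₁ sin(πx/4) e^{-λ₁t}.
Decay rate: λ₁ = 2.03π²/4² ≈ 1.252.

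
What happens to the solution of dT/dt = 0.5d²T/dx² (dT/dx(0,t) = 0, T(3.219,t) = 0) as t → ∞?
T → 0. Heat escapes through the Dirichlet boundary.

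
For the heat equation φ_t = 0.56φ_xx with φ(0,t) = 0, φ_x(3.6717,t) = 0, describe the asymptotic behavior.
φ → 0. Heat escapes through the Dirichlet boundary.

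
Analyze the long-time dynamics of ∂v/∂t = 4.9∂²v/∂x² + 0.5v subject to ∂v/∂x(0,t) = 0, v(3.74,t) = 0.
Long-time behavior: v → 0. Diffusion dominates reaction (r=0.5 < κπ²/(4L²)≈0.86); solution decays.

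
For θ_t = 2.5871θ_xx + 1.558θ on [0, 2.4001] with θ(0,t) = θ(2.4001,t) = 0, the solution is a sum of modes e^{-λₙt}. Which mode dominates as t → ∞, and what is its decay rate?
Eigenvalues: λₙ = 2.5871n²π²/2.4001² - 1.558.
First three modes:
  n=1: λ₁ = 2.5871π²/2.4001² - 1.558 ≈ 2.875
  n=2: λ₂ = 10.3484π²/2.4001² - 1.558 ≈ 16.172
  n=3: λ₃ = 23.2839π²/2.4001² - 1.558 ≈ 38.335
Since 2.5871π²/2.4001² ≈ 4.433 > 1.558, all λₙ > 0.
The n=1 mode decays slowest → dominates as t → ∞.
Asymptotic: θ ~ c₁ sin(πx/2.4001) e^{-λ₁t} with decay rate λ₁ ≈ 2.875.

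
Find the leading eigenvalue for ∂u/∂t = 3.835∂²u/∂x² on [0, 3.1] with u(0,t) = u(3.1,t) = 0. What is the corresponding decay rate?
Eigenvalues: λₙ = 3.835n²π²/3.1².
First three modes:
  n=1: λ₁ = 3.835π²/3.1² ≈ 3.939
  n=2: λ₂ = 15.34π²/3.1² ≈ 15.754 (4× faster decay)
  n=3: λ₃ = 34.515π²/3.1² ≈ 35.447 (9× faster decay)
As t → ∞, higher modes decay exponentially faster. The n=1 mode dominates: u ~ c₁ sin(πx/3.1) e^{-λ₁t}.
Decay rate: λ₁ = 3.835π²/3.1² ≈ 3.939.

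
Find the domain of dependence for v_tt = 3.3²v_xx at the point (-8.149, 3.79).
Domain of dependence: [-20.656, 4.358]. Signals travel at speed 3.3, so data within |x - -8.149| ≤ 3.3·3.79 = 12.507 can reach the point.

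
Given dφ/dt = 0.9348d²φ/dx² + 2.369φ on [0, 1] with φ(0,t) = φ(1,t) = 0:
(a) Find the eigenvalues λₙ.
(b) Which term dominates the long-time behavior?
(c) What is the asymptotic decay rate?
Eigenvalues: λₙ = 0.9348n²π²/1² - 2.369.
First three modes:
  n=1: λ₁ = 0.9348π² - 2.369 ≈ 6.857
  n=2: λ₂ = 3.7392π² - 2.369 ≈ 34.535
  n=3: λ₃ = 8.4132π² - 2.369 ≈ 80.666
Since 0.9348π² ≈ 9.226 > 2.369, all λₙ > 0.
The n=1 mode decays slowest → dominates as t → ∞.
Asymptotic: φ ~ c₁ sin(πx/1) e^{-λ₁t} with decay rate λ₁ ≈ 6.857.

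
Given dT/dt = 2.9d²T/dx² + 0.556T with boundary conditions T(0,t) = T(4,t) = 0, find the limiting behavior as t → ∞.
T → 0. Diffusion dominates reaction (r=0.556 < κπ²/L²≈1.79); solution decays.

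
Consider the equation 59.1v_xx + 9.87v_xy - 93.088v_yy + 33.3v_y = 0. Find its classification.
Hyperbolic. (A = 59.1, B = 9.87, C = -93.088 gives B² - 4AC = 22103.4201.)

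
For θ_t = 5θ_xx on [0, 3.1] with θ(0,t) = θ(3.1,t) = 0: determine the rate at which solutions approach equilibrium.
Eigenvalues: λₙ = 5n²π²/3.1².
First three modes:
  n=1: λ₁ = 5π²/3.1² ≈ 5.135
  n=2: λ₂ = 20π²/3.1² ≈ 20.54 (4× faster decay)
  n=3: λ₃ = 45π²/3.1² ≈ 46.216 (9× faster decay)
As t → ∞, higher modes decay exponentially faster. The n=1 mode dominates: θ ~ c₁ sin(πx/3.1) e^{-λ₁t}.
Decay rate: λ₁ = 5π²/3.1² ≈ 5.135.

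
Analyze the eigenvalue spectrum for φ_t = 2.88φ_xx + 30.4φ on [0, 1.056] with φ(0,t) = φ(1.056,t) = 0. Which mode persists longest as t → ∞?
Eigenvalues: λₙ = 2.88n²π²/1.056² - 30.4.
First three modes:
  n=1: λ₁ = 2.88π²/1.056² - 30.4 ≈ -4.91
  n=2: λ₂ = 11.52π²/1.056² - 30.4 ≈ 71.559
  n=3: λ₃ = 25.92π²/1.056² - 30.4 ≈ 199.007
Since 2.88π²/1.056² ≈ 25.49 < 30.4, λ₁ < 0.
The n=1 mode grows fastest (−λₙ is largest for n=1) → dominates.
Asymptotic: φ ~ c₁ sin(πx/1.056) e^{4.91t} (exponential growth at rate −λ₁ ≈ 4.91).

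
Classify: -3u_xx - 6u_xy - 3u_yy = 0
Parabolic (discriminant = 0).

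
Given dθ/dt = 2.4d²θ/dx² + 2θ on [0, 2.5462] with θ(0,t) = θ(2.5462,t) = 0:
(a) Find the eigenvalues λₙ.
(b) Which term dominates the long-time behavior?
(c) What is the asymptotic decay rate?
Eigenvalues: λₙ = 2.4n²π²/2.5462² - 2.
First three modes:
  n=1: λ₁ = 2.4π²/2.5462² - 2 ≈ 1.654
  n=2: λ₂ = 9.6π²/2.5462² - 2 ≈ 12.615
  n=3: λ₃ = 21.6π²/2.5462² - 2 ≈ 30.883
Since 2.4π²/2.5462² ≈ 3.654 > 2, all λₙ > 0.
The n=1 mode decays slowest → dominates as t → ∞.
Asymptotic: θ ~ c₁ sin(πx/2.5462) e^{-λ₁t} with decay rate λ₁ ≈ 1.654.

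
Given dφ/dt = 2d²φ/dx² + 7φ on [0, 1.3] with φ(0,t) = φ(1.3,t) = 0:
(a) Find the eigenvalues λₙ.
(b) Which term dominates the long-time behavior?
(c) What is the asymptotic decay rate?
Eigenvalues: λₙ = 2n²π²/1.3² - 7.
First three modes:
  n=1: λ₁ = 2π²/1.3² - 7 ≈ 4.68
  n=2: λ₂ = 8π²/1.3² - 7 ≈ 39.72
  n=3: λ₃ = 18π²/1.3² - 7 ≈ 98.12
Since 2π²/1.3² ≈ 11.68 > 7, all λₙ > 0.
The n=1 mode decays slowest → dominates as t → ∞.
Asymptotic: φ ~ c₁ sin(πx/1.3) e^{-λ₁t} with decay rate λ₁ ≈ 4.68.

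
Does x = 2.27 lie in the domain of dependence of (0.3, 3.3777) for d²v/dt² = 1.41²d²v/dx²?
Yes. The domain of dependence is [-4.462557, 5.062557], and 2.27 ∈ [-4.462557, 5.062557].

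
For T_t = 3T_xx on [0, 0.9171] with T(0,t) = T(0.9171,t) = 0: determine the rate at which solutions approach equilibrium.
Eigenvalues: λₙ = 3n²π²/0.9171².
First three modes:
  n=1: λ₁ = 3π²/0.9171² ≈ 35.204
  n=2: λ₂ = 12π²/0.9171² ≈ 140.815 (4× faster decay)
  n=3: λ₃ = 27π²/0.9171² ≈ 316.833 (9× faster decay)
As t → ∞, higher modes decay exponentially faster. The n=1 mode dominates: T ~ c₁ sin(πx/0.9171) e^{-λ₁t}.
Decay rate: λ₁ = 3π²/0.9171² ≈ 35.204.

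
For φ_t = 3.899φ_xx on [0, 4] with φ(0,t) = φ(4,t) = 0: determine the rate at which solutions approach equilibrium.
Eigenvalues: λₙ = 3.899n²π²/4².
First three modes:
  n=1: λ₁ = 3.899π²/4² ≈ 2.405
  n=2: λ₂ = 15.596π²/4² ≈ 9.62 (4× faster decay)
  n=3: λ₃ = 35.091π²/4² ≈ 21.646 (9× faster decay)
As t → ∞, higher modes decay exponentially faster. The n=1 mode dominates: φ ~ c₁ sin(πx/4) e^{-λ₁t}.
Decay rate: λ₁ = 3.899π²/4² ≈ 2.405.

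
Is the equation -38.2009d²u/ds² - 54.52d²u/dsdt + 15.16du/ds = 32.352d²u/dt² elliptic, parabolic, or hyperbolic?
Rewriting in standard form: -38.2009d²u/ds² - 54.52d²u/dsdt - 32.352d²u/dt² + 15.16du/ds = 0. Computing B² - 4AC with A = -38.2009, B = -54.52, C = -32.352: discriminant = -1971.0716672 (negative). Answer: elliptic.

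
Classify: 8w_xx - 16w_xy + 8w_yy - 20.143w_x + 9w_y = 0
Parabolic (discriminant = 0).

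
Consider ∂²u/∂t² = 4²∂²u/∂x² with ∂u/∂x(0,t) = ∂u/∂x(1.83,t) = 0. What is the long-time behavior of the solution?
As t → ∞, u oscillates about a mean that drifts linearly in t (generically unbounded; no decay). There is no damping, so the nonconstant modes persist as standing waves (energy conserved, no decay). But with Neumann conditions at both ends the constant mode has eigenvalue 0: the spatial mean M(t) of u satisfies M'' = 0, so M(t) = M(0) + M'(0)·t. Unless the initial velocity has zero mean (∫u_t(x,0)dx = 0), the solution grows linearly in t (unbounded, though not exponentially); if it does have zero mean, the solution stays bounded and simply oscillates.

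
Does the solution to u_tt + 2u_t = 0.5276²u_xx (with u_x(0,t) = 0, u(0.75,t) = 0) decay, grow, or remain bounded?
u → 0. Damping (γ=2) dissipates energy; oscillations decay exponentially.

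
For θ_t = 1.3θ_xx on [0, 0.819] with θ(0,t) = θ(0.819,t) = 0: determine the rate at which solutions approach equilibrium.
Eigenvalues: λₙ = 1.3n²π²/0.819².
First three modes:
  n=1: λ₁ = 1.3π²/0.819² ≈ 19.128
  n=2: λ₂ = 5.2π²/0.819² ≈ 76.513 (4× faster decay)
  n=3: λ₃ = 11.7π²/0.819² ≈ 172.154 (9× faster decay)
As t → ∞, higher modes decay exponentially faster. The n=1 mode dominates: θ ~ c₁ sin(πx/0.819) e^{-λ₁t}.
Decay rate: λ₁ = 1.3π²/0.819² ≈ 19.128.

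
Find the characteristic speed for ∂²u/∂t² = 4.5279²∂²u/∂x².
Speed = 4.5279. Information travels along characteristics x = x₀ ± 4.5279t.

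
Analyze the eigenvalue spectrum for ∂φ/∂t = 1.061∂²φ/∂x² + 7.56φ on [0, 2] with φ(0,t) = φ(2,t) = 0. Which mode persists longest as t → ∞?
Eigenvalues: λₙ = 1.061n²π²/2² - 7.56.
First three modes:
  n=1: λ₁ = 1.061π²/2² - 7.56 ≈ -4.942
  n=2: λ₂ = 4.244π²/2² - 7.56 ≈ 2.912
  n=3: λ₃ = 9.549π²/2² - 7.56 ≈ 16.001
Since 1.061π²/2² ≈ 2.618 < 7.56, λ₁ < 0.
The n=1 mode grows fastest (−λₙ is largest for n=1) → dominates.
Asymptotic: φ ~ c₁ sin(πx/2) e^{4.942t} (exponential growth at rate −λ₁ ≈ 4.942).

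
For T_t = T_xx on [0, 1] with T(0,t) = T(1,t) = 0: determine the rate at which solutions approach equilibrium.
Eigenvalues: λₙ = n²π².
First three modes:
  n=1: λ₁ = π² ≈ 9.87
  n=2: λ₂ = 4π² ≈ 39.478 (4× faster decay)
  n=3: λ₃ = 9π² ≈ 88.826 (9× faster decay)
As t → ∞, higher modes decay exponentially faster. The n=1 mode dominates: T ~ c₁ sin(πx) e^{-λ₁t}.
Decay rate: λ₁ = π² ≈ 9.87.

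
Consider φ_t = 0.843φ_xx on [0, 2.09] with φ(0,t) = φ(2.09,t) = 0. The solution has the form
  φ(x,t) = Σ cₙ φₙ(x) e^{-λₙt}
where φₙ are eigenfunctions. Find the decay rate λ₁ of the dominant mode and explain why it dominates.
Eigenvalues: λₙ = 0.843n²π²/2.09².
First three modes:
  n=1: λ₁ = 0.843π²/2.09² ≈ 1.905
  n=2: λ₂ = 3.372π²/2.09² ≈ 7.619 (4× faster decay)
  n=3: λ₃ = 7.587π²/2.09² ≈ 17.143 (9× faster decay)
As t → ∞, higher modes decay exponentially faster. The n=1 mode dominates: φ ~ c₁ sin(πx/2.09) e^{-λ₁t}.
Decay rate: λ₁ = 0.843π²/2.09² ≈ 1.905.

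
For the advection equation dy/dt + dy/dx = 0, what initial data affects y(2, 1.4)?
A single point: x = 0.6. The characteristic through (2, 1.4) is x - 1t = const, so x = 2 - 1·1.4 = 0.6.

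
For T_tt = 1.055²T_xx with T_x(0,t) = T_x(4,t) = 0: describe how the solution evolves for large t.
T oscillates about a mean that drifts linearly in t (generically unbounded; no decay). There is no damping, so the nonconstant modes persist as standing waves (energy conserved, no decay). But with Neumann conditions at both ends the constant mode has eigenvalue 0: the spatial mean M(t) of T satisfies M'' = 0, so M(t) = M(0) + M'(0)·t. Unless the initial velocity has zero mean (∫T_t(x,0)dx = 0), the solution grows linearly in t (unbounded, though not exponentially); if it does have zero mean, the solution stays bounded and simply oscillates.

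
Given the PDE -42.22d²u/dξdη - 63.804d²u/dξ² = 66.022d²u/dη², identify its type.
Rewriting in standard form: -63.804d²u/dξ² - 42.22d²u/dξdη - 66.022d²u/dη² = 0. The second-order coefficients are A = -63.804, B = -42.22, C = -66.022. Since B² - 4AC = -15067.342352 < 0, this is an elliptic PDE.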